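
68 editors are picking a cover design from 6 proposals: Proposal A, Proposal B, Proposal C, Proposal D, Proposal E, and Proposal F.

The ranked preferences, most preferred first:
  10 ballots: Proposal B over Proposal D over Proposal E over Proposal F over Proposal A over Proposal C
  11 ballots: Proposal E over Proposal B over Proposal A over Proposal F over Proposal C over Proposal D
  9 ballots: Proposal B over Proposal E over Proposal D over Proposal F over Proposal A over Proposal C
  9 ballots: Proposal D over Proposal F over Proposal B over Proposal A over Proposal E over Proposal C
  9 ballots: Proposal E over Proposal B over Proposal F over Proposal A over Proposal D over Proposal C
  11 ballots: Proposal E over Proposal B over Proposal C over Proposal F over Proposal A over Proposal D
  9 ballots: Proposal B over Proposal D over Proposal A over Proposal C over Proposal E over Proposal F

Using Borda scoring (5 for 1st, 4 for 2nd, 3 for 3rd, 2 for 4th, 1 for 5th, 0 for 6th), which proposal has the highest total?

Proposal A: 10×1 + 11×3 + 9×1 + 9×2 + 9×2 + 11×1 + 9×3 = 126
Proposal B: 10×5 + 11×4 + 9×5 + 9×3 + 9×4 + 11×4 + 9×5 = 291
Proposal C: 10×0 + 11×1 + 9×0 + 9×0 + 9×0 + 11×3 + 9×2 = 62
Proposal D: 10×4 + 11×0 + 9×3 + 9×5 + 9×1 + 11×0 + 9×4 = 157
Proposal E: 10×3 + 11×5 + 9×4 + 9×1 + 9×5 + 11×5 + 9×1 = 239
Proposal F: 10×2 + 11×2 + 9×2 + 9×4 + 9×3 + 11×2 + 9×0 = 145

Proposal B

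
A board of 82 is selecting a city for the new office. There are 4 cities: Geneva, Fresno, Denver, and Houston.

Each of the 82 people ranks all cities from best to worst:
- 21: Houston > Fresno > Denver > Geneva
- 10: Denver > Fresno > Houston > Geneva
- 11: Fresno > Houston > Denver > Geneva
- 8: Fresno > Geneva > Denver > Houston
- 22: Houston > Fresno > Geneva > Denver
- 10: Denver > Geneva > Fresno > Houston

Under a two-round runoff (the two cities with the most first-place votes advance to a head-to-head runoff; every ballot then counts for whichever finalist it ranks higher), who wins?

Round 1 first-place votes: Geneva 0, Fresno 19, Denver 20, Houston 43. Houston and Denver advance.
Runoff: Houston is ranked above Denver on 54 ballots, Denver above Houston on 28.

Houston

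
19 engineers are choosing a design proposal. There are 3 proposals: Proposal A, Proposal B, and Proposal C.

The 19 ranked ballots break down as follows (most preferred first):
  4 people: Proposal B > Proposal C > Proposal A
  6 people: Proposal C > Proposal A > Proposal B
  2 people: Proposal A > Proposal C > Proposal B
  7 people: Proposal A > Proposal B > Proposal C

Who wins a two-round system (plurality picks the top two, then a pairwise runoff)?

Proposal C

Round 1 first-place votes: Proposal A 9, Proposal B 4, Proposal C 6. Proposal A and Proposal C advance.
Runoff: Proposal A is ranked above Proposal C on 9 ballots, Proposal C above Proposal A on 10.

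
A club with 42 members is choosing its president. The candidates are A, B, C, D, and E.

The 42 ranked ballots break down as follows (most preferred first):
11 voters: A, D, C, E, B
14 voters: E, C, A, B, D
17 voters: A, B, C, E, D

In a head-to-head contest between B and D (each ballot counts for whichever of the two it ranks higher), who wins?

B

B is ranked above D on 31 ballots; D above B on 11.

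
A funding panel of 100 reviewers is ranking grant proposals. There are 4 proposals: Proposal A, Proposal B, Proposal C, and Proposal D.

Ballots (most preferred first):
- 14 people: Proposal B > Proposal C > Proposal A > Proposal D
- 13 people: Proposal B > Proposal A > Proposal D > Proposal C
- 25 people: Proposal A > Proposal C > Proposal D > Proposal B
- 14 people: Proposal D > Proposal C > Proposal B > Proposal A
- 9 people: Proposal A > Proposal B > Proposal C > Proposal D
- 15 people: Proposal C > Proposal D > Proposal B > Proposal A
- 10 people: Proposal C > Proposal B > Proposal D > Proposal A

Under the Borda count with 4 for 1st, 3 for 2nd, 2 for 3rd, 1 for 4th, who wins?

Proposal C

Proposal A: 14×2 + 13×3 + 25×4 + 14×1 + 9×4 + 15×1 + 10×1 = 242
Proposal B: 14×4 + 13×4 + 25×1 + 14×2 + 9×3 + 15×2 + 10×3 = 248
Proposal C: 14×3 + 13×1 + 25×3 + 14×3 + 9×2 + 15×4 + 10×4 = 290
Proposal D: 14×1 + 13×2 + 25×2 + 14×4 + 9×1 + 15×3 + 10×2 = 220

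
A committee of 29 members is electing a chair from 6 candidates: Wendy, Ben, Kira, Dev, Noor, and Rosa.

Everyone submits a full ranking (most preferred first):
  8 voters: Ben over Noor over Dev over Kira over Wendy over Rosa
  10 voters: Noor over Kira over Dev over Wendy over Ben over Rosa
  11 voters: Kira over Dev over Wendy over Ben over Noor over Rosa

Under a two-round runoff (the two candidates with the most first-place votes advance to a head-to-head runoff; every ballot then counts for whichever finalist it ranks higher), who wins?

Round 1 first-place votes: Wendy 0, Ben 8, Kira 11, Dev 0, Noor 10, Rosa 0. Kira and Noor advance.
Runoff: Kira is ranked above Noor on 11 ballots, Noor above Kira on 18.

Noor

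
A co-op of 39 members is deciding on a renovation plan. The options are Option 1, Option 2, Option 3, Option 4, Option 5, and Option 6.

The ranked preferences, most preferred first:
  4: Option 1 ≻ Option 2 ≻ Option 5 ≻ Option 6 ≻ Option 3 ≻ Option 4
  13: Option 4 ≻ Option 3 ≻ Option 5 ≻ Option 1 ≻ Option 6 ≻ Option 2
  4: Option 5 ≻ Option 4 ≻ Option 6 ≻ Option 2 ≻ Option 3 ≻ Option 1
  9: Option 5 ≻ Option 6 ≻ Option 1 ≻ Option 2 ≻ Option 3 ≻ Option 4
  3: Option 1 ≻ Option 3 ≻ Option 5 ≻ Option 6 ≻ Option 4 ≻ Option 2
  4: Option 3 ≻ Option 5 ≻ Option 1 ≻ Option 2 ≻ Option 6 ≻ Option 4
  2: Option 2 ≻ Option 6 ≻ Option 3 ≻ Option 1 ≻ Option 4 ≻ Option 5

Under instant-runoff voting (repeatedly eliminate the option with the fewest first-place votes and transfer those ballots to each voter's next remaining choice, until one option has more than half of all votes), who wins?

Option 5

Round 1: Option 1 7, Option 2 2, Option 3 4, Option 4 13, Option 5 13, Option 6 0. Option 6 eliminated.
Round 2: Option 1 7, Option 2 2, Option 3 4, Option 4 13, Option 5 13. Option 2 eliminated.
Round 3: Option 1 7, Option 3 6, Option 4 13, Option 5 13. Option 3 eliminated.
Round 4: Option 1 9, Option 4 13, Option 5 17. Option 1 eliminated.
Round 5: Option 4 15, Option 5 24. Option 5 has a majority (≥20).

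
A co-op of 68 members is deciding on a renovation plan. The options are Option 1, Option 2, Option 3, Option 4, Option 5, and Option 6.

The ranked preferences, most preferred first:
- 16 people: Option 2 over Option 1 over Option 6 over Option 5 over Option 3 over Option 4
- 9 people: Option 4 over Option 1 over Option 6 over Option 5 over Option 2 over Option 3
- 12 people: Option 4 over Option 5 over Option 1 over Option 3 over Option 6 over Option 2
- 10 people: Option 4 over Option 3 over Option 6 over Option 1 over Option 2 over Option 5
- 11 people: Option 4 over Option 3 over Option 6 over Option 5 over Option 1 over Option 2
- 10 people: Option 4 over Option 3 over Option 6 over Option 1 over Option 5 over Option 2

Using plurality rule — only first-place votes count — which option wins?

Option 4

First-place votes: Option 1 0, Option 2 16, Option 3 0, Option 4 52, Option 5 0, Option 6 0.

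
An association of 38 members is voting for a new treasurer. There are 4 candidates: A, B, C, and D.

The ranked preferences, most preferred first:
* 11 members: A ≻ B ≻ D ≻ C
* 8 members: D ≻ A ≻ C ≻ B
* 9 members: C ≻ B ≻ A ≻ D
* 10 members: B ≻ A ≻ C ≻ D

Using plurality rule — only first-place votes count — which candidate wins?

First-place votes: A 11, B 10, C 9, D 8.

A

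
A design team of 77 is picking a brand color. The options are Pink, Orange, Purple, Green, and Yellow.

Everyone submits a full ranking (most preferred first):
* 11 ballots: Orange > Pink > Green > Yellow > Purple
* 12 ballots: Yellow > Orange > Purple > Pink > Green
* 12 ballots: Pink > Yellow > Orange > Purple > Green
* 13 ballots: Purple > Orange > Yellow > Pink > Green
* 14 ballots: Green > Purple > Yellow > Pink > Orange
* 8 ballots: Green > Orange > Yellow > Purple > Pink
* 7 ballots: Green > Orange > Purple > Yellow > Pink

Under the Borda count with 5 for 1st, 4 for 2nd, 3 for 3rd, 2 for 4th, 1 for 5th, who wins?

Pink: 11×4 + 12×2 + 12×5 + 13×2 + 14×2 + 8×1 + 7×1 = 197
Orange: 11×5 + 12×4 + 12×3 + 13×4 + 14×1 + 8×4 + 7×4 = 265
Purple: 11×1 + 12×3 + 12×2 + 13×5 + 14×4 + 8×2 + 7×3 = 229
Green: 11×3 + 12×1 + 12×1 + 13×1 + 14×5 + 8×5 + 7×5 = 215
Yellow: 11×2 + 12×5 + 12×4 + 13×3 + 14×3 + 8×3 + 7×2 = 249

Orange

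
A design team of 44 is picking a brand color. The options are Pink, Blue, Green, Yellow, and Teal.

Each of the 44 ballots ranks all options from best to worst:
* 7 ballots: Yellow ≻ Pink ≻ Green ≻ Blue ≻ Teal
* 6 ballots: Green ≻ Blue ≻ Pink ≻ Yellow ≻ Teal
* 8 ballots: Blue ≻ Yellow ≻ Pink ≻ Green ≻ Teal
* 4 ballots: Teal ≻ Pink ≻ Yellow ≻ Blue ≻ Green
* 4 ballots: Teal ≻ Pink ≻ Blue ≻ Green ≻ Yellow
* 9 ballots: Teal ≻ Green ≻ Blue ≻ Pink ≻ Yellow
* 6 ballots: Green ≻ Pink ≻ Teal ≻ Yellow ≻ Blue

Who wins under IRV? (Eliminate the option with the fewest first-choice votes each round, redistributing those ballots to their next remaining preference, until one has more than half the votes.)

Green

Round 1: Pink 0, Blue 8, Green 12, Yellow 7, Teal 17. Pink eliminated.
Round 2: Blue 8, Green 12, Yellow 7, Teal 17. Yellow eliminated.
Round 3: Blue 8, Green 19, Teal 17. Blue eliminated.
Round 4: Green 27, Teal 17. Green has a majority (≥23).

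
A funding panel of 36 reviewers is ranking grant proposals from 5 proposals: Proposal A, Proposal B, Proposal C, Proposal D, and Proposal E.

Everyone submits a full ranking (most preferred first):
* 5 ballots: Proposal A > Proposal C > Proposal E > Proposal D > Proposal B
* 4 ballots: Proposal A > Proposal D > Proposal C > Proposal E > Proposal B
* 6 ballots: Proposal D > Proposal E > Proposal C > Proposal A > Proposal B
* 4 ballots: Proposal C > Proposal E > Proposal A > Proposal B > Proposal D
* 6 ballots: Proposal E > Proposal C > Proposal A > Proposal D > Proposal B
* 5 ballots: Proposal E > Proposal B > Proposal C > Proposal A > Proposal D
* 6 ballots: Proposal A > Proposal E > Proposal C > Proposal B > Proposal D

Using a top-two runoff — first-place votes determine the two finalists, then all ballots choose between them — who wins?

Proposal E

Round 1 first-place votes: Proposal A 15, Proposal B 0, Proposal C 4, Proposal D 6, Proposal E 11. Proposal A and Proposal E advance.
Runoff: Proposal A is ranked above Proposal E on 15 ballots, Proposal E above Proposal A on 21.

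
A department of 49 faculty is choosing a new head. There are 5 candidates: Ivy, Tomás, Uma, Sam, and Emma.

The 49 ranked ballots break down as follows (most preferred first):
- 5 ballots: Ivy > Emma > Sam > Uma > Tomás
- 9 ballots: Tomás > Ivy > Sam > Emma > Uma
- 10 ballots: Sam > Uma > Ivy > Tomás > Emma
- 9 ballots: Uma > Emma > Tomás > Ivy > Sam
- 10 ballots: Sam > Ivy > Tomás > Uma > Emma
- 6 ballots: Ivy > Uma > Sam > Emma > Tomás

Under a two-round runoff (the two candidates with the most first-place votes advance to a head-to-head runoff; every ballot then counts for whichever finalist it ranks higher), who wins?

Ivy

Round 1 first-place votes: Ivy 11, Tomás 9, Uma 9, Sam 20, Emma 0. Sam and Ivy advance.
Runoff: Sam is ranked above Ivy on 20 ballots, Ivy above Sam on 29.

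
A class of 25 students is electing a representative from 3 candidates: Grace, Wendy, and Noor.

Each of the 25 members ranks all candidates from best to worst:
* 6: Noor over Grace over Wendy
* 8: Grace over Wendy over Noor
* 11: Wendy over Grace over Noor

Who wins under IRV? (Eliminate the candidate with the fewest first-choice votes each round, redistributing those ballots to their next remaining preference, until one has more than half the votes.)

Grace

Round 1: Grace 8, Wendy 11, Noor 6. Noor eliminated.
Round 2: Grace 14, Wendy 11. Grace has a majority (≥13).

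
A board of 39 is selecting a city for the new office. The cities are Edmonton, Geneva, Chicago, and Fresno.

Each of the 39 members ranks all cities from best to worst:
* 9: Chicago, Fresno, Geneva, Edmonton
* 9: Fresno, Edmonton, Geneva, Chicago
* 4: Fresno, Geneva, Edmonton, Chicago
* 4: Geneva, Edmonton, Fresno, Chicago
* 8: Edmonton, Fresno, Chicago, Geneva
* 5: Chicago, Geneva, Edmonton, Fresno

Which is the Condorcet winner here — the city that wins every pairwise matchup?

Fresno vs Edmonton: 22–17
Fresno vs Geneva: 30–9
Fresno vs Chicago: 25–14
Fresno beats every other city.

Fresno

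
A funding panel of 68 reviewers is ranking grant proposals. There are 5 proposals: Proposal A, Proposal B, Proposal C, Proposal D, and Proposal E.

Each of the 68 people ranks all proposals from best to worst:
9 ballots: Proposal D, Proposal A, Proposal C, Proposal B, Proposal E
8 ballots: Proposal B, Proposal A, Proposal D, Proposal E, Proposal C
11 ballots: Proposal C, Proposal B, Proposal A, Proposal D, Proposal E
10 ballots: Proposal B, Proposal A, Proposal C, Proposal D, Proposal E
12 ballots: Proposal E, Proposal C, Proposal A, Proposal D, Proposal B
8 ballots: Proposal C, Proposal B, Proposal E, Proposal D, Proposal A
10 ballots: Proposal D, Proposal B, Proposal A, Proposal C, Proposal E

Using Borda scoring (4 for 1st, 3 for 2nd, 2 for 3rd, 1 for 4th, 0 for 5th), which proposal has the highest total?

Proposal B

Proposal A: 9×3 + 8×3 + 11×2 + 10×3 + 12×2 + 8×0 + 10×2 = 147
Proposal B: 9×1 + 8×4 + 11×3 + 10×4 + 12×0 + 8×3 + 10×3 = 168
Proposal C: 9×2 + 8×0 + 11×4 + 10×2 + 12×3 + 8×4 + 10×1 = 160
Proposal D: 9×4 + 8×2 + 11×1 + 10×1 + 12×1 + 8×1 + 10×4 = 133
Proposal E: 9×0 + 8×1 + 11×0 + 10×0 + 12×4 + 8×2 + 10×0 = 72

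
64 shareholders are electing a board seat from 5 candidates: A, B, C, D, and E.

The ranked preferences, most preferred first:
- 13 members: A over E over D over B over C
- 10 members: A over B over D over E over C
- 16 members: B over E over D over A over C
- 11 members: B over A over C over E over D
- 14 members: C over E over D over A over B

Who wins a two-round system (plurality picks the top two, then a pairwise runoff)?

A

Round 1 first-place votes: A 23, B 27, C 14, D 0, E 0. B and A advance.
Runoff: B is ranked above A on 27 ballots, A above B on 37.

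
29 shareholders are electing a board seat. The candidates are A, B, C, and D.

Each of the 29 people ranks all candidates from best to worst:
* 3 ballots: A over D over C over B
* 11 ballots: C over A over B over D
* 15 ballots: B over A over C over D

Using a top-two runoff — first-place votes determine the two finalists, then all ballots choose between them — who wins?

B

Round 1 first-place votes: A 3, B 15, C 11, D 0. B and C advance.
Runoff: B is ranked above C on 15 ballots, C above B on 14.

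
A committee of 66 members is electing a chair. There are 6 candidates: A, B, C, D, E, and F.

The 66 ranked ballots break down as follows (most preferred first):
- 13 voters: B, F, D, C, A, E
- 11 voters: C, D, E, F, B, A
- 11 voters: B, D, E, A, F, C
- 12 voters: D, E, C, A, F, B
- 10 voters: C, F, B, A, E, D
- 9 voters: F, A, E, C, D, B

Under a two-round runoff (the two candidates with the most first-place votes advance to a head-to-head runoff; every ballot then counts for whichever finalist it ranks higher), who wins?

C

Round 1 first-place votes: A 0, B 24, C 21, D 12, E 0, F 9. B and C advance.
Runoff: B is ranked above C on 24 ballots, C above B on 42.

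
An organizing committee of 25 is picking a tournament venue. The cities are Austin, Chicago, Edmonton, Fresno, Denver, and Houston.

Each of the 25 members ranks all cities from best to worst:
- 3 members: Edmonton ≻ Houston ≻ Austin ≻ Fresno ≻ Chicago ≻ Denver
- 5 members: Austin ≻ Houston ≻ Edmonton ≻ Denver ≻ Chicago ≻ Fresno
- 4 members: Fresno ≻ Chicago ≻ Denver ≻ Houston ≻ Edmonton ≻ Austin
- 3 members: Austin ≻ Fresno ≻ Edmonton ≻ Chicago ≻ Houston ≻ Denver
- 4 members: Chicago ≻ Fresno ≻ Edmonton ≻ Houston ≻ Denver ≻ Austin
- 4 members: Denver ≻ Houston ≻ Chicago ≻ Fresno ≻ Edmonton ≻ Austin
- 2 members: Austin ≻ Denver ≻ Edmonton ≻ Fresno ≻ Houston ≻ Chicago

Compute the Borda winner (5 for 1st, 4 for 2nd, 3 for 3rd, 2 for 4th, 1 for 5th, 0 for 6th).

Austin: 3×3 + 5×5 + 4×0 + 3×5 + 4×0 + 4×0 + 2×5 = 59
Chicago: 3×1 + 5×1 + 4×4 + 3×2 + 4×5 + 4×3 + 2×0 = 62
Edmonton: 3×5 + 5×3 + 4×1 + 3×3 + 4×3 + 4×1 + 2×3 = 65
Fresno: 3×2 + 5×0 + 4×5 + 3×4 + 4×4 + 4×2 + 2×2 = 66
Denver: 3×0 + 5×2 + 4×3 + 3×0 + 4×1 + 4×5 + 2×4 = 54
Houston: 3×4 + 5×4 + 4×2 + 3×1 + 4×2 + 4×4 + 2×1 = 69

Houston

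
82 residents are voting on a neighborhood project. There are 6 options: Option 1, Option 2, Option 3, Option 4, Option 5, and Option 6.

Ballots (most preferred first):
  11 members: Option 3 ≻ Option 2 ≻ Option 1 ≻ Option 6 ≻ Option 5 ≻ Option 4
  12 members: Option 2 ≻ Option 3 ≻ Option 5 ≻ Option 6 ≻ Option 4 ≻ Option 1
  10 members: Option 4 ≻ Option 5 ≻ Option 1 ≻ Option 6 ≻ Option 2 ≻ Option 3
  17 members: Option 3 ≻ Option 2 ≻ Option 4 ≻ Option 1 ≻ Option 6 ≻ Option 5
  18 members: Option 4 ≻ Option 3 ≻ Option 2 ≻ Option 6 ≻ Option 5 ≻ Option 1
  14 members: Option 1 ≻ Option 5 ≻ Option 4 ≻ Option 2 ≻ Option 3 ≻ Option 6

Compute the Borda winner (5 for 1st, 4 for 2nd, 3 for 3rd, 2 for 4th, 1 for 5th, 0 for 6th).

Option 1: 11×3 + 12×0 + 10×3 + 17×2 + 18×0 + 14×5 = 167
Option 2: 11×4 + 12×5 + 10×1 + 17×4 + 18×3 + 14×2 = 264
Option 3: 11×5 + 12×4 + 10×0 + 17×5 + 18×4 + 14×1 = 274
Option 4: 11×0 + 12×1 + 10×5 + 17×3 + 18×5 + 14×3 = 245
Option 5: 11×1 + 12×3 + 10×4 + 17×0 + 18×1 + 14×4 = 161
Option 6: 11×2 + 12×2 + 10×2 + 17×1 + 18×2 + 14×0 = 119

Option 3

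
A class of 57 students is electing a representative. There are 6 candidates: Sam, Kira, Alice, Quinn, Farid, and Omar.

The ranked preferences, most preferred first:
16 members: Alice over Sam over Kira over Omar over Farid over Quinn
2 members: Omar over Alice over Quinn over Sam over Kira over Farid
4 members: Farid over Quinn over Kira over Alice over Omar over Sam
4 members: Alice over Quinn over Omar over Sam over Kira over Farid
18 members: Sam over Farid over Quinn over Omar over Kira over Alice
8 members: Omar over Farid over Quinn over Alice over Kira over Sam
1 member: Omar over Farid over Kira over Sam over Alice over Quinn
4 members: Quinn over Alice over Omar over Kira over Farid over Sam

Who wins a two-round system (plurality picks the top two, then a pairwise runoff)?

Alice

Round 1 first-place votes: Sam 18, Kira 0, Alice 20, Quinn 4, Farid 4, Omar 11. Alice and Sam advance.
Runoff: Alice is ranked above Sam on 38 ballots, Sam above Alice on 19.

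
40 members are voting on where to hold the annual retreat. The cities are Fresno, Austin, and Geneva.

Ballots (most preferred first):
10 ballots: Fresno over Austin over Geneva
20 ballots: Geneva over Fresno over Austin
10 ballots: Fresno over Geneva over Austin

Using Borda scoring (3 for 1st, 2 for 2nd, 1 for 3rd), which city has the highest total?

Fresno

Fresno: 10×3 + 20×2 + 10×3 = 100
Austin: 10×2 + 20×1 + 10×1 = 50
Geneva: 10×1 + 20×3 + 10×2 = 90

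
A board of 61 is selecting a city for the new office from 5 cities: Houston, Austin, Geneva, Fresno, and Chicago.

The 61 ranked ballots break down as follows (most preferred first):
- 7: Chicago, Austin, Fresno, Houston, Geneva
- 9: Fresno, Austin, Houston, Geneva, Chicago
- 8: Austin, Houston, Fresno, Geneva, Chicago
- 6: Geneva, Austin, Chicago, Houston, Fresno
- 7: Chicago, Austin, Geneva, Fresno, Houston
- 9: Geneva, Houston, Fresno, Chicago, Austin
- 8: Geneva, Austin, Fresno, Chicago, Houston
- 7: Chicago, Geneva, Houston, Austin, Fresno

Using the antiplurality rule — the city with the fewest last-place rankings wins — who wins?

Geneva

Last-place votes: Houston 15, Austin 9, Geneva 7, Fresno 13, Chicago 17.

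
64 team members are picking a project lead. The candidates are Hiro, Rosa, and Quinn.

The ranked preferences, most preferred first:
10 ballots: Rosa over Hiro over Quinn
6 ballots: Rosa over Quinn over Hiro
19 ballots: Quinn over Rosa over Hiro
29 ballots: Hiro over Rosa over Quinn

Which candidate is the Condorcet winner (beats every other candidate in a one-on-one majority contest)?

Rosa vs Hiro: 35–29
Rosa vs Quinn: 45–19
Rosa beats every other candidate.

Rosa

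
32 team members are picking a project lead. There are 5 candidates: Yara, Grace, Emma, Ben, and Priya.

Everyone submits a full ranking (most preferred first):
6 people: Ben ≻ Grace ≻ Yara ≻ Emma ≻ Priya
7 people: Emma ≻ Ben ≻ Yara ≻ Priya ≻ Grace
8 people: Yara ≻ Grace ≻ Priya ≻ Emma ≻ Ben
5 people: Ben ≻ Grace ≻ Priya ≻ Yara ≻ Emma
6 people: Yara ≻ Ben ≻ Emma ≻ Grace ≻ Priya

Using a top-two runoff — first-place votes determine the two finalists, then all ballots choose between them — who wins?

Ben

Round 1 first-place votes: Yara 14, Grace 0, Emma 7, Ben 11, Priya 0. Yara and Ben advance.
Runoff: Yara is ranked above Ben on 14 ballots, Ben above Yara on 18.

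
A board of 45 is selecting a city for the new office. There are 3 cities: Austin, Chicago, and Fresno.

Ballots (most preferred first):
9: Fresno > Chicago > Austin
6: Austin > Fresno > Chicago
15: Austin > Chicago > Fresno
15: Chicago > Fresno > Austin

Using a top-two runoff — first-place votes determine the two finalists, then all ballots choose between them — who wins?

Chicago

Round 1 first-place votes: Austin 21, Chicago 15, Fresno 9. Austin and Chicago advance.
Runoff: Austin is ranked above Chicago on 21 ballots, Chicago above Austin on 24.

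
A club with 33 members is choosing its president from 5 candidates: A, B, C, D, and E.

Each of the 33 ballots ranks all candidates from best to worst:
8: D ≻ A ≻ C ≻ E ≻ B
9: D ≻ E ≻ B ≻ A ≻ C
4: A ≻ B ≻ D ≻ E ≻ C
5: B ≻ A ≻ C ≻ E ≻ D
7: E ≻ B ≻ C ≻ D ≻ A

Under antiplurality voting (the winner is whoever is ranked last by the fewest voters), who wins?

Last-place votes: A 7, B 8, C 13, D 5, E 0.

E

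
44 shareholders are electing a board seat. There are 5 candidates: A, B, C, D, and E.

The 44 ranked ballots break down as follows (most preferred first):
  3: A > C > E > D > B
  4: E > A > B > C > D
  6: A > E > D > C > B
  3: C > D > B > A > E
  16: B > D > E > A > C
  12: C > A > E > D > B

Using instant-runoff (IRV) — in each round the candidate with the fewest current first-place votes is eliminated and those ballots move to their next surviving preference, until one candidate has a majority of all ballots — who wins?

C

Round 1: A 9, B 16, C 15, D 0, E 4. D eliminated.
Round 2: A 9, B 16, C 15, E 4. E eliminated.
Round 3: A 13, B 16, C 15. A eliminated.
Round 4: B 20, C 24. C has a majority (≥23).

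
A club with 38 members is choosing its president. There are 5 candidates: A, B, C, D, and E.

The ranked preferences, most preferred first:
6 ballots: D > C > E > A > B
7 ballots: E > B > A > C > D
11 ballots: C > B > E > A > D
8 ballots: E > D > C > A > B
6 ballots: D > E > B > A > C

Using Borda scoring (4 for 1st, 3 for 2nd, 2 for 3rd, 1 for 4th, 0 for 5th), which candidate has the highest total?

A: 6×1 + 7×2 + 11×1 + 8×1 + 6×1 = 45
B: 6×0 + 7×3 + 11×3 + 8×0 + 6×2 = 66
C: 6×3 + 7×1 + 11×4 + 8×2 + 6×0 = 85
D: 6×4 + 7×0 + 11×0 + 8×3 + 6×4 = 72
E: 6×2 + 7×4 + 11×2 + 8×4 + 6×3 = 112

E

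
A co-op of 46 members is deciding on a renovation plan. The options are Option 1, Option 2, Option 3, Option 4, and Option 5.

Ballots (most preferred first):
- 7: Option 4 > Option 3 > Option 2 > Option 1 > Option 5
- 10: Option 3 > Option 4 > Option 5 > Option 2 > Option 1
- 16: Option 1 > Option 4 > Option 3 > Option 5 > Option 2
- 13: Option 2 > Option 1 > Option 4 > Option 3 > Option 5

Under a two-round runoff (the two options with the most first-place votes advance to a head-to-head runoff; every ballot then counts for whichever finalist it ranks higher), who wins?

Option 2

Round 1 first-place votes: Option 1 16, Option 2 13, Option 3 10, Option 4 7, Option 5 0. Option 1 and Option 2 advance.
Runoff: Option 1 is ranked above Option 2 on 16 ballots, Option 2 above Option 1 on 30.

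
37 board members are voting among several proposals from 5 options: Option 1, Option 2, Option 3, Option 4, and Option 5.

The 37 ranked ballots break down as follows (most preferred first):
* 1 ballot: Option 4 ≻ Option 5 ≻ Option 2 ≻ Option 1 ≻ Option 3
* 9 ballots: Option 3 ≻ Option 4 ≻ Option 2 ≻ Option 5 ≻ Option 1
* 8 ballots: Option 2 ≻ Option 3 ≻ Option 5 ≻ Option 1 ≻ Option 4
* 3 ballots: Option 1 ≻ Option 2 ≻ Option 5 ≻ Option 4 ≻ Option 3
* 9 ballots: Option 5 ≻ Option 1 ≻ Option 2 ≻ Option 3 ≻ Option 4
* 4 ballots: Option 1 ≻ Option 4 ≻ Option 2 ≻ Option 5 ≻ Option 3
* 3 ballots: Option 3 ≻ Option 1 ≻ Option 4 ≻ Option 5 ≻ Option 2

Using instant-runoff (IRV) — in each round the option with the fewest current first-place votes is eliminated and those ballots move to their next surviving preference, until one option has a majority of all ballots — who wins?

Round 1: Option 1 7, Option 2 8, Option 3 12, Option 4 1, Option 5 9. Option 4 eliminated.
Round 2: Option 1 7, Option 2 8, Option 3 12, Option 5 10. Option 1 eliminated.
Round 3: Option 2 15, Option 3 12, Option 5 10. Option 5 eliminated.
Round 4: Option 2 25, Option 3 12. Option 2 has a majority (≥19).

Option 2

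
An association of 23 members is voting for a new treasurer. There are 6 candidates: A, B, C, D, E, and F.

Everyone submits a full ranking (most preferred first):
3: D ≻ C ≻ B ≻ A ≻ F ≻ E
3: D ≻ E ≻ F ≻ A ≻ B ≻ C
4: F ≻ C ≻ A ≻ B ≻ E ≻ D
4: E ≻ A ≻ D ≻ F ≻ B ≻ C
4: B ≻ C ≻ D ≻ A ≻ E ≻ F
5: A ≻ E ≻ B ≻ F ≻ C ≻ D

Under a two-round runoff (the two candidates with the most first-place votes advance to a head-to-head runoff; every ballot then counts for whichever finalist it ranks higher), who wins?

Round 1 first-place votes: A 5, B 4, C 0, D 6, E 4, F 4. D and A advance.
Runoff: D is ranked above A on 10 ballots, A above D on 13.

A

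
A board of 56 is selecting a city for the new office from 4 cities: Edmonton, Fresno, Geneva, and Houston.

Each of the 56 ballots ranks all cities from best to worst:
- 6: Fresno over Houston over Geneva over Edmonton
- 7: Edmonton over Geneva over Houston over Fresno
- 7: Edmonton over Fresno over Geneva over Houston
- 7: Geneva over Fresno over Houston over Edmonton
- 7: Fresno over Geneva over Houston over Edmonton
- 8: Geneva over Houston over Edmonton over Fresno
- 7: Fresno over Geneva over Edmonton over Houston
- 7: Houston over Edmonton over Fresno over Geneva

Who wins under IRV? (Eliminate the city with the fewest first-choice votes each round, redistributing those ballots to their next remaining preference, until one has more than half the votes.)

Round 1: Edmonton 14, Fresno 20, Geneva 15, Houston 7. Houston eliminated.
Round 2: Edmonton 21, Fresno 20, Geneva 15. Geneva eliminated.
Round 3: Edmonton 29, Fresno 27. Edmonton has a majority (≥29).

Edmonton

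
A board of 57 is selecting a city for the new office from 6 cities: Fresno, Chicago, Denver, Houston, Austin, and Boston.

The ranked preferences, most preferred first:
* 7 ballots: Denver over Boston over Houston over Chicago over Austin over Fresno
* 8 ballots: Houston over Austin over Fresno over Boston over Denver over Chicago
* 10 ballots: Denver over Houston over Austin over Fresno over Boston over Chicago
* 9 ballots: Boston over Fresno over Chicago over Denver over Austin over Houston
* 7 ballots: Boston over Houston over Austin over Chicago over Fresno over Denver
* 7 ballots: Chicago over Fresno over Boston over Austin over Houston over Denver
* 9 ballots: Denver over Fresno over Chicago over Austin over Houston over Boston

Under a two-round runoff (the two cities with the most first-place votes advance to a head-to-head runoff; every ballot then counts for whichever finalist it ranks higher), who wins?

Boston

Round 1 first-place votes: Fresno 0, Chicago 7, Denver 26, Houston 8, Austin 0, Boston 16. Denver and Boston advance.
Runoff: Denver is ranked above Boston on 26 ballots, Boston above Denver on 31.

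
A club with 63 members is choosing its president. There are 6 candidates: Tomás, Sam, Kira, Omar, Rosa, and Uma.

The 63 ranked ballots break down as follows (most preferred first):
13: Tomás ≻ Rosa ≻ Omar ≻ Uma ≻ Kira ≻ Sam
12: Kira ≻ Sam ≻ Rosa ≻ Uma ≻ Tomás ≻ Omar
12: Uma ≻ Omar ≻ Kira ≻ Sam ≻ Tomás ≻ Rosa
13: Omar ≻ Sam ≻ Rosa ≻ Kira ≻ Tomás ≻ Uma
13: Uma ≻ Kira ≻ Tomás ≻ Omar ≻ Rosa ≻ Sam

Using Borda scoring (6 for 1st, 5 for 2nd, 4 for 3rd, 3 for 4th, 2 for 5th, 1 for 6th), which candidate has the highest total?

Kira

Tomás: 13×6 + 12×2 + 12×2 + 13×2 + 13×4 = 204
Sam: 13×1 + 12×5 + 12×3 + 13×5 + 13×1 = 187
Kira: 13×2 + 12×6 + 12×4 + 13×3 + 13×5 = 250
Omar: 13×4 + 12×1 + 12×5 + 13×6 + 13×3 = 241
Rosa: 13×5 + 12×4 + 12×1 + 13×4 + 13×2 = 203
Uma: 13×3 + 12×3 + 12×6 + 13×1 + 13×6 = 238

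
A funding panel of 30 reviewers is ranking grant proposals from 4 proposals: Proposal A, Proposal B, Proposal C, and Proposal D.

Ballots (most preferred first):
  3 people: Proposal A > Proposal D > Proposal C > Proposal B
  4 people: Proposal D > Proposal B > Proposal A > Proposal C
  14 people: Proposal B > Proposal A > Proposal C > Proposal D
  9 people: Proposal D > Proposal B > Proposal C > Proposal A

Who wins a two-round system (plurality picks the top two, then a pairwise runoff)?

Round 1 first-place votes: Proposal A 3, Proposal B 14, Proposal C 0, Proposal D 13. Proposal B and Proposal D advance.
Runoff: Proposal B is ranked above Proposal D on 14 ballots, Proposal D above Proposal B on 16.

Proposal D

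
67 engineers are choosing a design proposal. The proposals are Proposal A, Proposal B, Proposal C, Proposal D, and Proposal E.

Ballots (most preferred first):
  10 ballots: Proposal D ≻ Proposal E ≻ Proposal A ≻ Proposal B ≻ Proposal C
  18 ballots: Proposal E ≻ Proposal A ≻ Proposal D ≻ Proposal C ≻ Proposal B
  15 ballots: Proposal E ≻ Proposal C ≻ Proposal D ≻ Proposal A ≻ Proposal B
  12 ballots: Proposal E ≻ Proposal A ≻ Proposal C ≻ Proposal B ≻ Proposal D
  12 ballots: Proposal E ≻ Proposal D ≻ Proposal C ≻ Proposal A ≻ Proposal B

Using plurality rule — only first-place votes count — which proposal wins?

First-place votes: Proposal A 0, Proposal B 0, Proposal C 0, Proposal D 10, Proposal E 57.

Proposal E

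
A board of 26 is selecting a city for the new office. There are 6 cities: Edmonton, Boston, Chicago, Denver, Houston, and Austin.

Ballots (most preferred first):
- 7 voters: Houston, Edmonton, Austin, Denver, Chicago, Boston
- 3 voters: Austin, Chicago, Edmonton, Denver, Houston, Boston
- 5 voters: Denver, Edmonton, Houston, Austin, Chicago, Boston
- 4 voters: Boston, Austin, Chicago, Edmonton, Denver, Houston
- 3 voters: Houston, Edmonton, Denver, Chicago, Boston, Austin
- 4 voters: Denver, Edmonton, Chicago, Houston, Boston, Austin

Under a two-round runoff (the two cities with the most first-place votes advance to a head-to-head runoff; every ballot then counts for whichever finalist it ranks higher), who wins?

Round 1 first-place votes: Edmonton 0, Boston 4, Chicago 0, Denver 9, Houston 10, Austin 3. Houston and Denver advance.
Runoff: Houston is ranked above Denver on 10 ballots, Denver above Houston on 16.

Denver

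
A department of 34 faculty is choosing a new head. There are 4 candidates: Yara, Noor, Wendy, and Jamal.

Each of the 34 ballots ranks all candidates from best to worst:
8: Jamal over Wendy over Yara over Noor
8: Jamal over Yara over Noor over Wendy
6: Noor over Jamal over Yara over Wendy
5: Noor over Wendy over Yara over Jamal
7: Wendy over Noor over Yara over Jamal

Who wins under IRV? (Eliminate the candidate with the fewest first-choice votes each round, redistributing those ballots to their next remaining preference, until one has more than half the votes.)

Noor

Round 1: Yara 0, Noor 11, Wendy 7, Jamal 16. Yara eliminated.
Round 2: Noor 11, Wendy 7, Jamal 16. Wendy eliminated.
Round 3: Noor 18, Jamal 16. Noor has a majority (≥18).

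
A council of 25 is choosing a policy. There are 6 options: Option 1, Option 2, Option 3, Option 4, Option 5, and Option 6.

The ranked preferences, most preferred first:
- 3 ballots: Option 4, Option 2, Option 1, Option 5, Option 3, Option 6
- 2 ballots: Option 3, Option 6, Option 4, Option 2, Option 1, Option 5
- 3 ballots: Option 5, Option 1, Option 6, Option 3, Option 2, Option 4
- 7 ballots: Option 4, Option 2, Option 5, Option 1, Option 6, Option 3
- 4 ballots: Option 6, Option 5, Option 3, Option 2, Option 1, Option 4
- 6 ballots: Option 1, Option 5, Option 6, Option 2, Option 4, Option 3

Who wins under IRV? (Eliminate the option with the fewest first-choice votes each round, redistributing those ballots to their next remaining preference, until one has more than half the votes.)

Round 1: Option 1 6, Option 2 0, Option 3 2, Option 4 10, Option 5 3, Option 6 4. Option 2 eliminated.
Round 2: Option 1 6, Option 3 2, Option 4 10, Option 5 3, Option 6 4. Option 3 eliminated.
Round 3: Option 1 6, Option 4 10, Option 5 3, Option 6 6. Option 5 eliminated.
Round 4: Option 1 9, Option 4 10, Option 6 6. Option 6 eliminated.
Round 5: Option 1 13, Option 4 12. Option 1 has a majority (≥13).

Option 1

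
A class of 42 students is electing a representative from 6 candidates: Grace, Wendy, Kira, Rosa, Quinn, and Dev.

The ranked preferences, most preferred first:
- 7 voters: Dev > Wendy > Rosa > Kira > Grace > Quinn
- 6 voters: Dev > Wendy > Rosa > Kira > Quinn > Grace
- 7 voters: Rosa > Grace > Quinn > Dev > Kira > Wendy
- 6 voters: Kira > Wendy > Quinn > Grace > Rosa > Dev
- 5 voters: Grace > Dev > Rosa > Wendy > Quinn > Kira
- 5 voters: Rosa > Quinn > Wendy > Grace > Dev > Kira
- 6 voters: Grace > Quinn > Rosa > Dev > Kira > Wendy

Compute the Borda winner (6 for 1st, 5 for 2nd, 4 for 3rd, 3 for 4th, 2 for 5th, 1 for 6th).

Grace: 7×2 + 6×1 + 7×5 + 6×3 + 5×6 + 5×3 + 6×6 = 154
Wendy: 7×5 + 6×5 + 7×1 + 6×5 + 5×3 + 5×4 + 6×1 = 143
Kira: 7×3 + 6×3 + 7×2 + 6×6 + 5×1 + 5×1 + 6×2 = 111
Rosa: 7×4 + 6×4 + 7×6 + 6×2 + 5×4 + 5×6 + 6×4 = 180
Quinn: 7×1 + 6×2 + 7×4 + 6×4 + 5×2 + 5×5 + 6×5 = 136
Dev: 7×6 + 6×6 + 7×3 + 6×1 + 5×5 + 5×2 + 6×3 = 158

Rosa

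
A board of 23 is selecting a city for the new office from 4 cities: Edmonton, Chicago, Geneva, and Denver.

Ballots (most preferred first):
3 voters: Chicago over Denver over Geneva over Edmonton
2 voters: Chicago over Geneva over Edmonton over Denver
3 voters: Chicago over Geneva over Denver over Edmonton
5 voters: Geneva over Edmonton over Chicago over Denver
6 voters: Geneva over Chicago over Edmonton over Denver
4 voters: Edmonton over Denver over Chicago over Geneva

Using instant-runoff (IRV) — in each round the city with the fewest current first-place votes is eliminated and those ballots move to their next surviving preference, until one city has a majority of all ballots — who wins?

Chicago

Round 1: Edmonton 4, Chicago 8, Geneva 11, Denver 0. Denver eliminated.
Round 2: Edmonton 4, Chicago 8, Geneva 11. Edmonton eliminated.
Round 3: Chicago 12, Geneva 11. Chicago has a majority (≥12).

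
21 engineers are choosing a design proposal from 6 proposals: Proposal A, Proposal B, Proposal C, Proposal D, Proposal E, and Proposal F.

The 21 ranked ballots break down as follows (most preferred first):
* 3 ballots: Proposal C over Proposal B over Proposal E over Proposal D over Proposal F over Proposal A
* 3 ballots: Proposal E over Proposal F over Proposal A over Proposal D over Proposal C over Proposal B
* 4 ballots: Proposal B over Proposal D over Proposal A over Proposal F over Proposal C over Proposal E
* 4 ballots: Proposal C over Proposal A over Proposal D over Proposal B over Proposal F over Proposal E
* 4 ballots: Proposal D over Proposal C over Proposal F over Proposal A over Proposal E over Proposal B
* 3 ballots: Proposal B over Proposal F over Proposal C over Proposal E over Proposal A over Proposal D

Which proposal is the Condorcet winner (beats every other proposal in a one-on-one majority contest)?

Proposal D

Proposal D vs Proposal A: 11–10
Proposal D vs Proposal B: 11–10
Proposal D vs Proposal C: 11–10
Proposal D vs Proposal E: 12–9
Proposal D vs Proposal F: 15–6
Proposal D beats every other proposal.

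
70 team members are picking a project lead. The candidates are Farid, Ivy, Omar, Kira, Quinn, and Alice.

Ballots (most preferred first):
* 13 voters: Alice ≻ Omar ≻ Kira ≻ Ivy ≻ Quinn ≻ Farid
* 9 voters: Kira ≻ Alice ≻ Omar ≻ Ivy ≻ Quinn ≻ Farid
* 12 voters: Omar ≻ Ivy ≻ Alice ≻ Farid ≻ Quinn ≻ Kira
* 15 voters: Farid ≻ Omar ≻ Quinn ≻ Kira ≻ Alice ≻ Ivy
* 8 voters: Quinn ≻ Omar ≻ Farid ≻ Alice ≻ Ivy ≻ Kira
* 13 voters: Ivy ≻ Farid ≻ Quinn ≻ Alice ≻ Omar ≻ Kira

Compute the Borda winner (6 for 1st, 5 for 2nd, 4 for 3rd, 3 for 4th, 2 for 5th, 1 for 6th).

Omar

Farid: 13×1 + 9×1 + 12×3 + 15×6 + 8×4 + 13×5 = 245
Ivy: 13×3 + 9×3 + 12×5 + 15×1 + 8×2 + 13×6 = 235
Omar: 13×5 + 9×4 + 12×6 + 15×5 + 8×5 + 13×2 = 314
Kira: 13×4 + 9×6 + 12×1 + 15×3 + 8×1 + 13×1 = 184
Quinn: 13×2 + 9×2 + 12×2 + 15×4 + 8×6 + 13×4 = 228
Alice: 13×6 + 9×5 + 12×4 + 15×2 + 8×3 + 13×3 = 264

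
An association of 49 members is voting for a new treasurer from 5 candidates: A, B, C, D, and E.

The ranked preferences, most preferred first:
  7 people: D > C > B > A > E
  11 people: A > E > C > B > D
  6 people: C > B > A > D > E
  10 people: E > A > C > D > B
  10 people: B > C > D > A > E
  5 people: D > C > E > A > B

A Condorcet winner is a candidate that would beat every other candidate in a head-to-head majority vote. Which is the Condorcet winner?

C vs A: 28–21
C vs B: 39–10
C vs D: 37–12
C vs E: 28–21
C beats every other candidate.

C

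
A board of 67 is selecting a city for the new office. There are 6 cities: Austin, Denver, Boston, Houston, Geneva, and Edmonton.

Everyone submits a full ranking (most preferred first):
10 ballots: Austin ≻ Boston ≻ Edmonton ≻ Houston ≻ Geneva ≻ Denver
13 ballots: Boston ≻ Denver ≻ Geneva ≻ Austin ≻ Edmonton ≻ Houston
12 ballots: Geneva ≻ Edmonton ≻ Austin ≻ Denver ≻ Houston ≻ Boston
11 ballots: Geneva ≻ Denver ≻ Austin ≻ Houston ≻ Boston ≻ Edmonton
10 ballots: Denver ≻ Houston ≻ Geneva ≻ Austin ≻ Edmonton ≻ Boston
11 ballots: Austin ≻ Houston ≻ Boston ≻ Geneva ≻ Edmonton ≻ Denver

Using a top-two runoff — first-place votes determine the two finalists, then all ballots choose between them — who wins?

Round 1 first-place votes: Austin 21, Denver 10, Boston 13, Houston 0, Geneva 23, Edmonton 0. Geneva and Austin advance.
Runoff: Geneva is ranked above Austin on 46 ballots, Austin above Geneva on 21.

Geneva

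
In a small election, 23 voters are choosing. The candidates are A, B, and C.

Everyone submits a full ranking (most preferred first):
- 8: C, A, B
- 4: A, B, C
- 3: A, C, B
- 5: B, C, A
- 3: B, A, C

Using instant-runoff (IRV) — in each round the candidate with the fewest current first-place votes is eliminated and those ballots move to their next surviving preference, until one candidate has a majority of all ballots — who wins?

Round 1: A 7, B 8, C 8. A eliminated.
Round 2: B 12, C 11. B has a majority (≥12).

B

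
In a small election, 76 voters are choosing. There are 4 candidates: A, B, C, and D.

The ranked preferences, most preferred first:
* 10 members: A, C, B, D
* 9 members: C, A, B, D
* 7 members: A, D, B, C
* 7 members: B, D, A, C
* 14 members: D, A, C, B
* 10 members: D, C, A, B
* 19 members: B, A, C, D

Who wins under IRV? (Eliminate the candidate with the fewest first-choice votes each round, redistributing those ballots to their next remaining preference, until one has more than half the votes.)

A

Round 1: A 17, B 26, C 9, D 24. C eliminated.
Round 2: A 26, B 26, D 24. D eliminated.
Round 3: A 50, B 26. A has a majority (≥39).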